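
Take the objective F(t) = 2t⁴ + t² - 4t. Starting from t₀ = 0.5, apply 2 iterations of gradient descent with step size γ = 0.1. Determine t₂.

0.6856

F′(t) = 8t³ + 2t - 4
Step 1: F′(0.5) = -2; t₁ = 0.5 − 0.1·(-2) = 0.7
Step 2: F′(0.7) = 0.144; t₂ = 0.7 − 0.1·0.144 = 0.6856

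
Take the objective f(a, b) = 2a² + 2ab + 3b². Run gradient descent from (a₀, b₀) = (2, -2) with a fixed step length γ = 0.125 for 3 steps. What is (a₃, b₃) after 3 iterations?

(0.65625, -0.40625)

∇f = (4a + 2b, 2a + 6b)
Step 1: at (2, -2), ∇f = (4, -8) → (2, -2) − 0.125·(4, -8) = (1.5, -1)
Step 2: at (1.5, -1), ∇f = (4, -3) → (1.5, -1) − 0.125·(4, -3) = (1, -0.625)
Step 3: at (1, -0.625), ∇f = (2.75, -1.75) → (1, -0.625) − 0.125·(2.75, -1.75) = (0.65625, -0.40625)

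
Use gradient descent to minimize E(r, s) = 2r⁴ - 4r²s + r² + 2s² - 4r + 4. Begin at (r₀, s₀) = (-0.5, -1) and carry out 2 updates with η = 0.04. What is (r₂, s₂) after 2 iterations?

∇E = (8r³ - 8rs + 2r - 4, -4r² + 4s)
Step 1: at (-0.5, -1), ∇E = (-10, -5) → (-0.5, -1) − 0.04·(-10, -5) = (-0.1, -0.8)
Step 2: at (-0.1, -0.8), ∇E = (-4.848, -3.24) → (-0.1, -0.8) − 0.04·(-4.848, -3.24) = (0.09392, -0.6704)

(0.09392, -0.6704)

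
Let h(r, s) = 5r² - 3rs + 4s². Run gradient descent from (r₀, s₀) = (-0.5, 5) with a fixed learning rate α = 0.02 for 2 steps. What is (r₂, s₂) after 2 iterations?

(0.1702, 3.4968)

∇h = (10r - 3s, -3r + 8s)
(r₁, s₁) = (-0.5, 5) − 0.02·(-20, 41.5) = (-0.1, 4.17)
(r₂, s₂) = (-0.1, 4.17) − 0.02·(-13.51, 33.66) = (0.1702, 3.4968)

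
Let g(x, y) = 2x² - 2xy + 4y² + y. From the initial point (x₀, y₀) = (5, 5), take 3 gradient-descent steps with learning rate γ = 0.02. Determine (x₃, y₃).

(4.377952, 3.398656)

∇g = (4x - 2y, -2x + 8y + 1)
(x₁, y₁) = (5, 5) − 0.02·(10, 31) = (4.8, 4.38)
(x₂, y₂) = (4.8, 4.38) − 0.02·(10.44, 26.44) = (4.5912, 3.8512)
(x₃, y₃) = (4.5912, 3.8512) − 0.02·(10.6624, 22.6272) = (4.377952, 3.398656)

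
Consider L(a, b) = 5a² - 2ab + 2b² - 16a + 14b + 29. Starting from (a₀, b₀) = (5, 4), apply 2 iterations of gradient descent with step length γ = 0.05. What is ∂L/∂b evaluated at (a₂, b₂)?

∇L = (10a - 2b - 16, -2a + 4b + 14)
(a₁, b₁) = (5, 4) − 0.05·(26, 20) = (3.7, 3)
(a₂, b₂) = (3.7, 3) − 0.05·(15, 18.6) = (2.95, 2.07)
∂L/∂b at (2.95, 2.07) = 16.38

16.38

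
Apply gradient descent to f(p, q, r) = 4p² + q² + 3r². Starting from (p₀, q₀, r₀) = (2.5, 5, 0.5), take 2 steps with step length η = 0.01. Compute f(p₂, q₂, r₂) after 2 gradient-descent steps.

∇f = (8p, 2q, 6r)
(p₁, q₁, r₁) = (2.5, 5, 0.5) − 0.01·(20, 10, 3) = (2.3, 4.9, 0.47)
(p₂, q₂, r₂) = (2.3, 4.9, 0.47) − 0.01·(18.4, 9.8, 2.82) = (2.116, 4.802, 0.4418)
f(2.116, 4.802, 0.4418) = 41.55458972

41.55458972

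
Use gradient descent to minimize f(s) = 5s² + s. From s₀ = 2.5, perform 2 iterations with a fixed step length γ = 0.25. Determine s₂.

5.75

f′(s) = 10s + 1
Step 1: f′(2.5) = 26; s₁ = 2.5 − 0.25·26 = -4
Step 2: f′(-4) = -39; s₂ = -4 − 0.25·(-39) = 5.75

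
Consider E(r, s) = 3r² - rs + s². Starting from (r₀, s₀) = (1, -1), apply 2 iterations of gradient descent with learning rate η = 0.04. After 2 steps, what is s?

-0.7808

∇E = (6r - s, -r + 2s)
Step 1: at (1, -1), ∇E = (7, -3) → (1, -1) − 0.04·(7, -3) = (0.72, -0.88)
Step 2: at (0.72, -0.88), ∇E = (5.2, -2.48) → (0.72, -0.88) − 0.04·(5.2, -2.48) = (0.512, -0.7808)
s = -0.7808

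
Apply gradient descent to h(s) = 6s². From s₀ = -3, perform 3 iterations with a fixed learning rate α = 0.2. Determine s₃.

8.232

h′(s) = 12s
s₁ = -3 − 0.2·(-36) = 4.2
s₂ = 4.2 − 0.2·50.4 = -5.88
s₃ = -5.88 − 0.2·(-70.56) = 8.232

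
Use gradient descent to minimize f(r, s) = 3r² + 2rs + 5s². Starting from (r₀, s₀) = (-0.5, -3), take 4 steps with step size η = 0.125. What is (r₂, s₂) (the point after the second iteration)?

(-0.0625, -0.375)

∇f = (6r + 2s, 2r + 10s)
Step 1: at (-0.5, -3), ∇f = (-9, -31) → (-0.5, -3) − 0.125·(-9, -31) = (0.625, 0.875)
Step 2: at (0.625, 0.875), ∇f = (5.5, 10) → (0.625, 0.875) − 0.125·(5.5, 10) = (-0.0625, -0.375)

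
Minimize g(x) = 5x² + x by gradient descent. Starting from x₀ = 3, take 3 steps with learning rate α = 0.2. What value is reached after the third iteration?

-3.2

g′(x) = 10x + 1
Step 1: g′(3) = 31; x₁ = 3 − 0.2·31 = -3.2
Step 2: g′(-3.2) = -31; x₂ = -3.2 − 0.2·(-31) = 3
Step 3: g′(3) = 31; x₃ = 3 − 0.2·31 = -3.2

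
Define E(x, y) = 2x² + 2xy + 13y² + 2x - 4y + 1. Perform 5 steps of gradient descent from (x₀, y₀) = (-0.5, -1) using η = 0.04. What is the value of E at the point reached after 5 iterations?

∇E = (4x + 2y + 2, 2x + 26y - 4)
Step 1: at (-0.5, -1), ∇E = (-2, -31) → (-0.5, -1) − 0.04·(-2, -31) = (-0.42, 0.24)
Step 2: at (-0.42, 0.24), ∇E = (0.8, 1.4) → (-0.42, 0.24) − 0.04·(0.8, 1.4) = (-0.452, 0.184)
Step 3: at (-0.452, 0.184), ∇E = (0.56, -0.12) → (-0.452, 0.184) − 0.04·(0.56, -0.12) = (-0.4744, 0.1888)
Step 4: at (-0.4744, 0.1888), ∇E = (0.48, -0.04) → (-0.4744, 0.1888) − 0.04·(0.48, -0.04) = (-0.4936, 0.1904)
Step 5: at (-0.4936, 0.1904), ∇E = (0.4064, -0.0368) → (-0.4936, 0.1904) − 0.04·(0.4064, -0.0368) = (-0.509856, 0.191872)
E(-0.509856, 0.191872) = 0.0156453376

0.0156453376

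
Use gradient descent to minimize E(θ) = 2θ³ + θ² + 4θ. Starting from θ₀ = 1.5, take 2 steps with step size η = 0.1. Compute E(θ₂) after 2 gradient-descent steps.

-5.17433112675

E′(θ) = 6θ² + 2θ + 4
θ₁ = 1.5 − 0.1·20.5 = -0.55
θ₂ = -0.55 − 0.1·4.715 = -1.0215
E(-1.0215) = -5.17433112675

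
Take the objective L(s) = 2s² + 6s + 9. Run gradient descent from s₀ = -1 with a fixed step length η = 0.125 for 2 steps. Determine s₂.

L′(s) = 4s + 6
s₁ = -1 − 0.125·2 = -1.25
s₂ = -1.25 − 0.125·1 = -1.375

-1.375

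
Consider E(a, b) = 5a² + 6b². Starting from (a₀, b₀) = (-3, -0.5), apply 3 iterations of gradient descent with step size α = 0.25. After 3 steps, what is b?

∇E = (10a, 12b)
(a₁, b₁) = (-3, -0.5) − 0.25·(-30, -6) = (4.5, 1)
(a₂, b₂) = (4.5, 1) − 0.25·(45, 12) = (-6.75, -2)
(a₃, b₃) = (-6.75, -2) − 0.25·(-67.5, -24) = (10.125, 4)
b = 4

4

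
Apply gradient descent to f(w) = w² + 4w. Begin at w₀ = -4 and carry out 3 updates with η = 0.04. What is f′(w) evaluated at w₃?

f′(w) = 2w + 4
Step 1: f′(-4) = -4; w₁ = -4 − 0.04·(-4) = -3.84
Step 2: f′(-3.84) = -3.68; w₂ = -3.84 − 0.04·(-3.68) = -3.6928
Step 3: f′(-3.6928) = -3.3856; w₃ = -3.6928 − 0.04·(-3.3856) = -3.557376
f′(w) at (-3.557376) = -3.114752

-3.114752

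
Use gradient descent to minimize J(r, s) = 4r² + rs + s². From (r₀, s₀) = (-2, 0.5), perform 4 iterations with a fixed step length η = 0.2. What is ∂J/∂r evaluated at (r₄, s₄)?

-2.48

∇J = (8r + s, r + 2s)
Step 1: at (-2, 0.5), ∇J = (-15.5, -1) → (-2, 0.5) − 0.2·(-15.5, -1) = (1.1, 0.7)
Step 2: at (1.1, 0.7), ∇J = (9.5, 2.5) → (1.1, 0.7) − 0.2·(9.5, 2.5) = (-0.8, 0.2)
Step 3: at (-0.8, 0.2), ∇J = (-6.2, -0.4) → (-0.8, 0.2) − 0.2·(-6.2, -0.4) = (0.44, 0.28)
Step 4: at (0.44, 0.28), ∇J = (3.8, 1) → (0.44, 0.28) − 0.2·(3.8, 1) = (-0.32, 0.08)
∂J/∂r at (-0.32, 0.08) = -2.48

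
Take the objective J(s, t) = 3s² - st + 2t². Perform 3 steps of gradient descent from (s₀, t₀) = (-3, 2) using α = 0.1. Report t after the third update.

0.233

∇J = (6s - t, -s + 4t)
Step 1: at (-3, 2), ∇J = (-20, 11) → (-3, 2) − 0.1·(-20, 11) = (-1, 0.9)
Step 2: at (-1, 0.9), ∇J = (-6.9, 4.6) → (-1, 0.9) − 0.1·(-6.9, 4.6) = (-0.31, 0.44)
Step 3: at (-0.31, 0.44), ∇J = (-2.3, 2.07) → (-0.31, 0.44) − 0.1·(-2.3, 2.07) = (-0.08, 0.233)
t = 0.233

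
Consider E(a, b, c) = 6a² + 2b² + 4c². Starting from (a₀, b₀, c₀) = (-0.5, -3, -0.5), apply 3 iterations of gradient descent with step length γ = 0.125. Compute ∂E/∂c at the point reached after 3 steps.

∇E = (12a, 4b, 8c)
Step 1: at (-0.5, -3, -0.5), ∇E = (-6, -12, -4) → (-0.5, -3, -0.5) − 0.125·(-6, -12, -4) = (0.25, -1.5, 0)
Step 2: at (0.25, -1.5, 0), ∇E = (3, -6, 0) → (0.25, -1.5, 0) − 0.125·(3, -6, 0) = (-0.125, -0.75, 0)
Step 3: at (-0.125, -0.75, 0), ∇E = (-1.5, -3, 0) → (-0.125, -0.75, 0) − 0.125·(-1.5, -3, 0) = (0.0625, -0.375, 0)
∂E/∂c at (0.0625, -0.375, 0) = 0

0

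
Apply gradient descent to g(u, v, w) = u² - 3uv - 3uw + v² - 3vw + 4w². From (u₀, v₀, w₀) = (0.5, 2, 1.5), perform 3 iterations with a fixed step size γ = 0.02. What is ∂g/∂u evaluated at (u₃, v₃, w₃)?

∇g = (2u - 3v - 3w, -3u + 2v - 3w, -3u - 3v + 8w)
(u₁, v₁, w₁) = (0.5, 2, 1.5) − 0.02·(-9.5, -2, 4.5) = (0.69, 2.04, 1.41)
(u₂, v₂, w₂) = (0.69, 2.04, 1.41) − 0.02·(-8.97, -2.22, 3.09) = (0.8694, 2.0844, 1.3482)
(u₃, v₃, w₃) = (0.8694, 2.0844, 1.3482) − 0.02·(-8.559, -2.484, 1.9242) = (1.04058, 2.13408, 1.309716)
∂g/∂u at (1.04058, 2.13408, 1.309716) = -8.250228

-8.250228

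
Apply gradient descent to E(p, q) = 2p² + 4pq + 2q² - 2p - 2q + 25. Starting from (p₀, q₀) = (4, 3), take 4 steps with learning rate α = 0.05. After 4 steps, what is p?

∇E = (4p + 4q - 2, 4p + 4q - 2)
(p₁, q₁) = (4, 3) − 0.05·(26, 26) = (2.7, 1.7)
(p₂, q₂) = (2.7, 1.7) − 0.05·(15.6, 15.6) = (1.92, 0.92)
(p₃, q₃) = (1.92, 0.92) − 0.05·(9.36, 9.36) = (1.452, 0.452)
(p₄, q₄) = (1.452, 0.452) − 0.05·(5.616, 5.616) = (1.1712, 0.1712)
p = 1.1712

1.1712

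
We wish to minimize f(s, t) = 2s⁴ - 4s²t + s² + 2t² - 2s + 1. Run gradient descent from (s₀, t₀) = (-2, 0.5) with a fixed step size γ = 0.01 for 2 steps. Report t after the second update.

0.690576

∇f = (8s³ - 8st + 2s - 2, -4s² + 4t)
(s₁, t₁) = (-2, 0.5) − 0.01·(-62, -14) = (-1.38, 0.64)
(s₂, t₂) = (-1.38, 0.64) − 0.01·(-18.718976, -5.0576) = (-1.19281024, 0.690576)
t = 0.690576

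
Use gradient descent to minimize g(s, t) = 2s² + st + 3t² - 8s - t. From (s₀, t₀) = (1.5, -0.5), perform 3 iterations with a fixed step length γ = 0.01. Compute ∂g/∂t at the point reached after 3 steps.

-2.0094775

∇g = (4s + t - 8, s + 6t - 1)
Step 1: at (1.5, -0.5), ∇g = (-2.5, -2.5) → (1.5, -0.5) − 0.01·(-2.5, -2.5) = (1.525, -0.475)
Step 2: at (1.525, -0.475), ∇g = (-2.375, -2.325) → (1.525, -0.475) − 0.01·(-2.375, -2.325) = (1.54875, -0.45175)
Step 3: at (1.54875, -0.45175), ∇g = (-2.25675, -2.16175) → (1.54875, -0.45175) − 0.01·(-2.25675, -2.16175) = (1.5713175, -0.4301325)
∂g/∂t at (1.5713175, -0.4301325) = -2.0094775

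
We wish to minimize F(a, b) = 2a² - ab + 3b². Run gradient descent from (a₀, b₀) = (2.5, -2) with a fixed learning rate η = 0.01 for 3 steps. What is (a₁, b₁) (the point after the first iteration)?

∇F = (4a - b, -a + 6b)
(a₁, b₁) = (2.5, -2) − 0.01·(12, -14.5) = (2.38, -1.855)

(2.38, -1.855)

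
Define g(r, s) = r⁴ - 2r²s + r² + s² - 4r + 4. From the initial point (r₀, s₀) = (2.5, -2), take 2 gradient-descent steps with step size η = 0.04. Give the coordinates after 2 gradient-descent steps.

(-0.33787136, -1.176352)

∇g = (4r³ - 4rs + 2r - 4, -2r² + 2s)
Step 1: at (2.5, -2), ∇g = (83.5, -16.5) → (2.5, -2) − 0.04·(83.5, -16.5) = (-0.84, -1.34)
Step 2: at (-0.84, -1.34), ∇g = (-12.553216, -4.0912) → (-0.84, -1.34) − 0.04·(-12.553216, -4.0912) = (-0.33787136, -1.176352)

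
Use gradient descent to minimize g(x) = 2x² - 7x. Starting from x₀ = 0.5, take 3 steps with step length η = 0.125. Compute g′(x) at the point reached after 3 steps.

-0.625

g′(x) = 4x - 7
Step 1: g′(0.5) = -5; x₁ = 0.5 − 0.125·(-5) = 1.125
Step 2: g′(1.125) = -2.5; x₂ = 1.125 − 0.125·(-2.5) = 1.4375
Step 3: g′(1.4375) = -1.25; x₃ = 1.4375 − 0.125·(-1.25) = 1.59375
g′(x) at (1.59375) = -0.625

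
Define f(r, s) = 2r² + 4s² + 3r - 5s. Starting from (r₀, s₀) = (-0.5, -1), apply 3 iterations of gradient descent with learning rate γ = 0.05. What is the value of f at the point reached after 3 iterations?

-2.161928

∇f = (4r + 3, 8s - 5)
Step 1: at (-0.5, -1), ∇f = (1, -13) → (-0.5, -1) − 0.05·(1, -13) = (-0.55, -0.35)
Step 2: at (-0.55, -0.35), ∇f = (0.8, -7.8) → (-0.55, -0.35) − 0.05·(0.8, -7.8) = (-0.59, 0.04)
Step 3: at (-0.59, 0.04), ∇f = (0.64, -4.68) → (-0.59, 0.04) − 0.05·(0.64, -4.68) = (-0.622, 0.274)
f(-0.622, 0.274) = -2.161928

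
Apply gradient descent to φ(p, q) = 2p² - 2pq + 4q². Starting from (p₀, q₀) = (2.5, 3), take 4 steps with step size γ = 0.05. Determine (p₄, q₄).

∇φ = (4p - 2q, -2p + 8q)
Step 1: at (2.5, 3), ∇φ = (4, 19) → (2.5, 3) − 0.05·(4, 19) = (2.3, 2.05)
Step 2: at (2.3, 2.05), ∇φ = (5.1, 11.8) → (2.3, 2.05) − 0.05·(5.1, 11.8) = (2.045, 1.46)
Step 3: at (2.045, 1.46), ∇φ = (5.26, 7.59) → (2.045, 1.46) − 0.05·(5.26, 7.59) = (1.782, 1.0805)
Step 4: at (1.782, 1.0805), ∇φ = (4.967, 5.08) → (1.782, 1.0805) − 0.05·(4.967, 5.08) = (1.53365, 0.8265)

(1.53365, 0.8265)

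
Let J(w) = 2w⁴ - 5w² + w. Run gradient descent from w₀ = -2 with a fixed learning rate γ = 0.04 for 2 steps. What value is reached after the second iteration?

-0.42497536

J′(w) = 8w³ - 10w + 1
Step 1: J′(-2) = -43; w₁ = -2 − 0.04·(-43) = -0.28
Step 2: J′(-0.28) = 3.624384; w₂ = -0.28 − 0.04·3.624384 = -0.42497536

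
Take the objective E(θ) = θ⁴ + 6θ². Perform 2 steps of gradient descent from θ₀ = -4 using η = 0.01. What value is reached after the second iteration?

E′(θ) = 4θ³ + 12θ
Step 1: E′(-4) = -304; θ₁ = -4 − 0.01·(-304) = -0.96
Step 2: E′(-0.96) = -15.058944; θ₂ = -0.96 − 0.01·(-15.058944) = -0.80941056

-0.80941056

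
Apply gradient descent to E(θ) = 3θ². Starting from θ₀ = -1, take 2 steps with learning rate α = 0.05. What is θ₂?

-0.49

E′(θ) = 6θ
θ₁ = -1 − 0.05·(-6) = -0.7
θ₂ = -0.7 − 0.05·(-4.2) = -0.49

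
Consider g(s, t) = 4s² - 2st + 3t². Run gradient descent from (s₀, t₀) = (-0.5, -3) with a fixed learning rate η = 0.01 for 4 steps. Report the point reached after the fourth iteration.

(-0.55238432, -2.3807124)

∇g = (8s - 2t, -2s + 6t)
(s₁, t₁) = (-0.5, -3) − 0.01·(2, -17) = (-0.52, -2.83)
(s₂, t₂) = (-0.52, -2.83) − 0.01·(1.5, -15.94) = (-0.535, -2.6706)
(s₃, t₃) = (-0.535, -2.6706) − 0.01·(1.0612, -14.9536) = (-0.545612, -2.521064)
(s₄, t₄) = (-0.545612, -2.521064) − 0.01·(0.677232, -14.03516) = (-0.55238432, -2.3807124)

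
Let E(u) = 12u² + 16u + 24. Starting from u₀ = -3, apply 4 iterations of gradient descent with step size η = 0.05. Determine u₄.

-0.6704

E′(u) = 24u + 16
u₁ = -3 − 0.05·(-56) = -0.2
u₂ = -0.2 − 0.05·11.2 = -0.76
u₃ = -0.76 − 0.05·(-2.24) = -0.648
u₄ = -0.648 − 0.05·0.448 = -0.6704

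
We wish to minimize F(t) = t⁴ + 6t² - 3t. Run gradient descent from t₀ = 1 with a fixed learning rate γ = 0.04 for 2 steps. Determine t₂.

0.35190528

F′(t) = 4t³ + 12t - 3
t₁ = 1 − 0.04·13 = 0.48
t₂ = 0.48 − 0.04·3.202368 = 0.35190528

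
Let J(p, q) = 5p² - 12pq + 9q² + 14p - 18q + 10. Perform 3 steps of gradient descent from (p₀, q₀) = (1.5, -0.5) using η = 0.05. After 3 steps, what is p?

∇J = (10p - 12q + 14, -12p + 18q - 18)
(p₁, q₁) = (1.5, -0.5) − 0.05·(35, -45) = (-0.25, 1.75)
(p₂, q₂) = (-0.25, 1.75) − 0.05·(-9.5, 16.5) = (0.225, 0.925)
(p₃, q₃) = (0.225, 0.925) − 0.05·(5.15, -4.05) = (-0.0325, 1.1275)
p = -0.0325

-0.0325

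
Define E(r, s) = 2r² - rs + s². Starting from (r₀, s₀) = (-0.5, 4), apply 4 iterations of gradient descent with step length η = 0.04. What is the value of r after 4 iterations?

0.18540032

∇E = (4r - s, -r + 2s)
Step 1: at (-0.5, 4), ∇E = (-6, 8.5) → (-0.5, 4) − 0.04·(-6, 8.5) = (-0.26, 3.66)
Step 2: at (-0.26, 3.66), ∇E = (-4.7, 7.58) → (-0.26, 3.66) − 0.04·(-4.7, 7.58) = (-0.072, 3.3568)
Step 3: at (-0.072, 3.3568), ∇E = (-3.6448, 6.7856) → (-0.072, 3.3568) − 0.04·(-3.6448, 6.7856) = (0.073792, 3.085376)
Step 4: at (0.073792, 3.085376), ∇E = (-2.790208, 6.09696) → (0.073792, 3.085376) − 0.04·(-2.790208, 6.09696) = (0.18540032, 2.8414976)
r = 0.18540032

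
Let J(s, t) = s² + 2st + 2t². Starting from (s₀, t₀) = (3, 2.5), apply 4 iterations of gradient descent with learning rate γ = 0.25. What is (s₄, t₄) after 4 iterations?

(0.46875, -0.25)

∇J = (2s + 2t, 2s + 4t)
(s₁, t₁) = (3, 2.5) − 0.25·(11, 16) = (0.25, -1.5)
(s₂, t₂) = (0.25, -1.5) − 0.25·(-2.5, -5.5) = (0.875, -0.125)
(s₃, t₃) = (0.875, -0.125) − 0.25·(1.5, 1.25) = (0.5, -0.4375)
(s₄, t₄) = (0.5, -0.4375) − 0.25·(0.125, -0.75) = (0.46875, -0.25)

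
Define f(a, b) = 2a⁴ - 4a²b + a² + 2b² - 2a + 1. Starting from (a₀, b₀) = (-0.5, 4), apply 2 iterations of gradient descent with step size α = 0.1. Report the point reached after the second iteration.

(-0.6296, 2.656)

∇f = (8a³ - 8ab + 2a - 2, -4a² + 4b)
(a₁, b₁) = (-0.5, 4) − 0.1·(12, 15) = (-1.7, 2.5)
(a₂, b₂) = (-1.7, 2.5) − 0.1·(-10.704, -1.56) = (-0.6296, 2.656)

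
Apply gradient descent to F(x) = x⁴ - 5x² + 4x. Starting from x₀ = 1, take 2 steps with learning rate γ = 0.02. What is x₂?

1.07801088

F′(x) = 4x³ - 10x + 4
Step 1: F′(1) = -2; x₁ = 1 − 0.02·(-2) = 1.04
Step 2: F′(1.04) = -1.900544; x₂ = 1.04 − 0.02·(-1.900544) = 1.07801088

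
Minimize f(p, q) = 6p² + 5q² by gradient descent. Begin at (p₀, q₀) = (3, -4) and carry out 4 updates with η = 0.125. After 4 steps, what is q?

-0.015625

∇f = (12p, 10q)
Step 1: at (3, -4), ∇f = (36, -40) → (3, -4) − 0.125·(36, -40) = (-1.5, 1)
Step 2: at (-1.5, 1), ∇f = (-18, 10) → (-1.5, 1) − 0.125·(-18, 10) = (0.75, -0.25)
Step 3: at (0.75, -0.25), ∇f = (9, -2.5) → (0.75, -0.25) − 0.125·(9, -2.5) = (-0.375, 0.0625)
Step 4: at (-0.375, 0.0625), ∇f = (-4.5, 0.625) → (-0.375, 0.0625) − 0.125·(-4.5, 0.625) = (0.1875, -0.015625)
q = -0.015625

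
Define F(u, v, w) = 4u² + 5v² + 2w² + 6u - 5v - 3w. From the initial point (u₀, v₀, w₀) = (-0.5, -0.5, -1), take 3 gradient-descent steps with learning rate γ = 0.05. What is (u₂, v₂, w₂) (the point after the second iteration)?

∇F = (8u + 6, 10v - 5, 4w - 3)
(u₁, v₁, w₁) = (-0.5, -0.5, -1) − 0.05·(2, -10, -7) = (-0.6, 0, -0.65)
(u₂, v₂, w₂) = (-0.6, 0, -0.65) − 0.05·(1.2, -5, -5.6) = (-0.66, 0.25, -0.37)

(-0.66, 0.25, -0.37)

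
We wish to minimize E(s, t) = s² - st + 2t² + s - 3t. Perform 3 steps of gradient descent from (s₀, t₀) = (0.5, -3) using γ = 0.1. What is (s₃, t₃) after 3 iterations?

∇E = (2s - t + 1, -s + 4t - 3)
(s₁, t₁) = (0.5, -3) − 0.1·(5, -15.5) = (0, -1.45)
(s₂, t₂) = (0, -1.45) − 0.1·(2.45, -8.8) = (-0.245, -0.57)
(s₃, t₃) = (-0.245, -0.57) − 0.1·(1.08, -5.035) = (-0.353, -0.0665)

(-0.353, -0.0665)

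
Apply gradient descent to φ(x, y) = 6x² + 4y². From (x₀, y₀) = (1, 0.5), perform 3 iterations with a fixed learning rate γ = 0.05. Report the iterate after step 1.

(0.4, 0.3)

∇φ = (12x, 8y)
(x₁, y₁) = (1, 0.5) − 0.05·(12, 4) = (0.4, 0.3)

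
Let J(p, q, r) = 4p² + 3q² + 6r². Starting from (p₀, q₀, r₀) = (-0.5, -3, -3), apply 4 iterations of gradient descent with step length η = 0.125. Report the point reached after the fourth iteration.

(0, -0.01171875, -0.1875)

∇J = (8p, 6q, 12r)
Step 1: at (-0.5, -3, -3), ∇J = (-4, -18, -36) → (-0.5, -3, -3) − 0.125·(-4, -18, -36) = (0, -0.75, 1.5)
Step 2: at (0, -0.75, 1.5), ∇J = (0, -4.5, 18) → (0, -0.75, 1.5) − 0.125·(0, -4.5, 18) = (0, -0.1875, -0.75)
Step 3: at (0, -0.1875, -0.75), ∇J = (0, -1.125, -9) → (0, -0.1875, -0.75) − 0.125·(0, -1.125, -9) = (0, -0.046875, 0.375)
Step 4: at (0, -0.046875, 0.375), ∇J = (0, -0.28125, 4.5) → (0, -0.046875, 0.375) − 0.125·(0, -0.28125, 4.5) = (0, -0.01171875, -0.1875)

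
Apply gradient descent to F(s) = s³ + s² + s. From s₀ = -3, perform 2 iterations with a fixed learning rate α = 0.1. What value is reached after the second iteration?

-12.372

F′(s) = 3s² + 2s + 1
Step 1: F′(-3) = 22; s₁ = -3 − 0.1·22 = -5.2
Step 2: F′(-5.2) = 71.72; s₂ = -5.2 − 0.1·71.72 = -12.372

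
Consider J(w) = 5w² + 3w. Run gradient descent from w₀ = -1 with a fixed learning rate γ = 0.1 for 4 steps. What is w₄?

-0.3

J′(w) = 10w + 3
Step 1: J′(-1) = -7; w₁ = -1 − 0.1·(-7) = -0.3
Step 2: J′(-0.3) = 0; w₂ = -0.3 − 0.1·0 = -0.3
Step 3: J′(-0.3) = 0; w₃ = -0.3 − 0.1·0 = -0.3
Step 4: J′(-0.3) = 0; w₄ = -0.3 − 0.1·0 = -0.3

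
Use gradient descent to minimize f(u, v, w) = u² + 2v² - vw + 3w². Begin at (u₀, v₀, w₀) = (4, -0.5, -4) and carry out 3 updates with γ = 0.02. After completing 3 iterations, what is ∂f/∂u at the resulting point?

7.077888

∇f = (2u, 4v - w, -v + 6w)
Step 1: at (4, -0.5, -4), ∇f = (8, 2, -23.5) → (4, -0.5, -4) − 0.02·(8, 2, -23.5) = (3.84, -0.54, -3.53)
Step 2: at (3.84, -0.54, -3.53), ∇f = (7.68, 1.37, -20.64) → (3.84, -0.54, -3.53) − 0.02·(7.68, 1.37, -20.64) = (3.6864, -0.5674, -3.1172)
Step 3: at (3.6864, -0.5674, -3.1172), ∇f = (7.3728, 0.8476, -18.1358) → (3.6864, -0.5674, -3.1172) − 0.02·(7.3728, 0.8476, -18.1358) = (3.538944, -0.584352, -2.754484)
∂f/∂u at (3.538944, -0.584352, -2.754484) = 7.077888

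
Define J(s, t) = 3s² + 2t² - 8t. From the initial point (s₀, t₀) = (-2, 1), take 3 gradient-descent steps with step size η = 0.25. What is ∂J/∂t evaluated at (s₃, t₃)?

0

∇J = (6s, 4t - 8)
(s₁, t₁) = (-2, 1) − 0.25·(-12, -4) = (1, 2)
(s₂, t₂) = (1, 2) − 0.25·(6, 0) = (-0.5, 2)
(s₃, t₃) = (-0.5, 2) − 0.25·(-3, 0) = (0.25, 2)
∂J/∂t at (0.25, 2) = 0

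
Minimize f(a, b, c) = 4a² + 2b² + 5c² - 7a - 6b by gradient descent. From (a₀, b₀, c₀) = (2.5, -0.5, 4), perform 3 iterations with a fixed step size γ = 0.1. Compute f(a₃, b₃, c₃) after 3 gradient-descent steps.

∇f = (8a - 7, 4b - 6, 10c)
(a₁, b₁, c₁) = (2.5, -0.5, 4) − 0.1·(13, -8, 40) = (1.2, 0.3, 0)
(a₂, b₂, c₂) = (1.2, 0.3, 0) − 0.1·(2.6, -4.8, 0) = (0.94, 0.78, 0)
(a₃, b₃, c₃) = (0.94, 0.78, 0) − 0.1·(0.52, -2.88, 0) = (0.888, 1.068, 0)
f(0.888, 1.068, 0) = -7.188576

-7.188576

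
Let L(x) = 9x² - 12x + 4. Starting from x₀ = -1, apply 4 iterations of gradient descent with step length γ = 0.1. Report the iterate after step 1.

L′(x) = 18x - 12
x₁ = -1 − 0.1·(-30) = 2

2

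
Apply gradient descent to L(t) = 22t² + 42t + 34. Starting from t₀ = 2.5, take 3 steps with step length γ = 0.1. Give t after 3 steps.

-136.732

L′(t) = 44t + 42
t₁ = 2.5 − 0.1·152 = -12.7
t₂ = -12.7 − 0.1·(-516.8) = 38.98
t₃ = 38.98 − 0.1·1757.12 = -136.732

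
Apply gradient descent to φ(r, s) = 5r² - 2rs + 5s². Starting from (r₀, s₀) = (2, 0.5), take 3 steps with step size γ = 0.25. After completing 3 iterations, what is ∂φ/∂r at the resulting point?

-82

∇φ = (10r - 2s, -2r + 10s)
(r₁, s₁) = (2, 0.5) − 0.25·(19, 1) = (-2.75, 0.25)
(r₂, s₂) = (-2.75, 0.25) − 0.25·(-28, 8) = (4.25, -1.75)
(r₃, s₃) = (4.25, -1.75) − 0.25·(46, -26) = (-7.25, 4.75)
∂φ/∂r at (-7.25, 4.75) = -82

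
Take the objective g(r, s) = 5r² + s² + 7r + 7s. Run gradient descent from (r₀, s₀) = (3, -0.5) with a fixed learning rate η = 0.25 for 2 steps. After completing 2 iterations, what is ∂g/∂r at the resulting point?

∇g = (10r + 7, 2s + 7)
Step 1: at (3, -0.5), ∇g = (37, 6) → (3, -0.5) − 0.25·(37, 6) = (-6.25, -2)
Step 2: at (-6.25, -2), ∇g = (-55.5, 3) → (-6.25, -2) − 0.25·(-55.5, 3) = (7.625, -2.75)
∂g/∂r at (7.625, -2.75) = 83.25

83.25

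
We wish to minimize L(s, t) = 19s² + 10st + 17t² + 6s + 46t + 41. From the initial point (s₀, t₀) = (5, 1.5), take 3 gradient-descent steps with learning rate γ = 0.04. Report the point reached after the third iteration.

∇L = (38s + 10t + 6, 10s + 34t + 46)
(s₁, t₁) = (5, 1.5) − 0.04·(211, 147) = (-3.44, -4.38)
(s₂, t₂) = (-3.44, -4.38) − 0.04·(-168.52, -137.32) = (3.3008, 1.1128)
(s₃, t₃) = (3.3008, 1.1128) − 0.04·(142.5584, 116.8432) = (-2.401536, -3.560928)

(-2.401536, -3.560928)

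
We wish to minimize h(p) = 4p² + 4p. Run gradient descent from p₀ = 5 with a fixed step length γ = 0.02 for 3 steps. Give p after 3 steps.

2.759872

h′(p) = 8p + 4
p₁ = 5 − 0.02·44 = 4.12
p₂ = 4.12 − 0.02·36.96 = 3.3808
p₃ = 3.3808 − 0.02·31.0464 = 2.759872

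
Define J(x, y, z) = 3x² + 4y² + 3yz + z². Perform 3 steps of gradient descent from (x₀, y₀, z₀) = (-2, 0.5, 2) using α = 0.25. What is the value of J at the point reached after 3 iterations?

∇J = (6x, 8y + 3z, 3y + 2z)
(x₁, y₁, z₁) = (-2, 0.5, 2) − 0.25·(-12, 10, 5.5) = (1, -2, 0.625)
(x₂, y₂, z₂) = (1, -2, 0.625) − 0.25·(6, -14.125, -4.75) = (-0.5, 1.53125, 1.8125)
(x₃, y₃, z₃) = (-0.5, 1.53125, 1.8125) − 0.25·(-3, 17.6875, 8.21875) = (0.25, -2.890625, -0.2421875)
J(0.25, -2.890625, -0.2421875) = 35.76922607421875

35.76922607421875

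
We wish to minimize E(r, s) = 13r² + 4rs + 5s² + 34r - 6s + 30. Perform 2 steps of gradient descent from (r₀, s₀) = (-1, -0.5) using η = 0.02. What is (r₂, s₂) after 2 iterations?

∇E = (26r + 4s + 34, 4r + 10s - 6)
(r₁, s₁) = (-1, -0.5) − 0.02·(6, -15) = (-1.12, -0.2)
(r₂, s₂) = (-1.12, -0.2) − 0.02·(4.08, -12.48) = (-1.2016, 0.0496)

(-1.2016, 0.0496)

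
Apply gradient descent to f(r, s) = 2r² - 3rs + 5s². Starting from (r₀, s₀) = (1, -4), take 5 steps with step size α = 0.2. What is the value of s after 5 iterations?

∇f = (4r - 3s, -3r + 10s)
Step 1: at (1, -4), ∇f = (16, -43) → (1, -4) − 0.2·(16, -43) = (-2.2, 4.6)
Step 2: at (-2.2, 4.6), ∇f = (-22.6, 52.6) → (-2.2, 4.6) − 0.2·(-22.6, 52.6) = (2.32, -5.92)
Step 3: at (2.32, -5.92), ∇f = (27.04, -66.16) → (2.32, -5.92) − 0.2·(27.04, -66.16) = (-3.088, 7.312)
Step 4: at (-3.088, 7.312), ∇f = (-34.288, 82.384) → (-3.088, 7.312) − 0.2·(-34.288, 82.384) = (3.7696, -9.1648)
Step 5: at (3.7696, -9.1648), ∇f = (42.5728, -102.9568) → (3.7696, -9.1648) − 0.2·(42.5728, -102.9568) = (-4.74496, 11.42656)
s = 11.42656

11.42656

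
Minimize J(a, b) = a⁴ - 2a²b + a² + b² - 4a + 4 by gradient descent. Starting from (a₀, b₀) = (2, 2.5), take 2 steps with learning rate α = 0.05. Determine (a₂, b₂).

(1.6532, 2.581)

∇J = (4a³ - 4ab + 2a - 4, -2a² + 2b)
(a₁, b₁) = (2, 2.5) − 0.05·(12, -3) = (1.4, 2.65)
(a₂, b₂) = (1.4, 2.65) − 0.05·(-5.064, 1.38) = (1.6532, 2.581)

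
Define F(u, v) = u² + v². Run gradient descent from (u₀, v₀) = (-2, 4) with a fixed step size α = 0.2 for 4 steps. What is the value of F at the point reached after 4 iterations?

∇F = (2u, 2v)
(u₁, v₁) = (-2, 4) − 0.2·(-4, 8) = (-1.2, 2.4)
(u₂, v₂) = (-1.2, 2.4) − 0.2·(-2.4, 4.8) = (-0.72, 1.44)
(u₃, v₃) = (-0.72, 1.44) − 0.2·(-1.44, 2.88) = (-0.432, 0.864)
(u₄, v₄) = (-0.432, 0.864) − 0.2·(-0.864, 1.728) = (-0.2592, 0.5184)
F(-0.2592, 0.5184) = 0.3359232

0.3359232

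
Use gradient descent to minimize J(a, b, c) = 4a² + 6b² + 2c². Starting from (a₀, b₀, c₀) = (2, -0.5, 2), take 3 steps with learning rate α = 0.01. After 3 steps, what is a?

∇J = (8a, 12b, 4c)
(a₁, b₁, c₁) = (2, -0.5, 2) − 0.01·(16, -6, 8) = (1.84, -0.44, 1.92)
(a₂, b₂, c₂) = (1.84, -0.44, 1.92) − 0.01·(14.72, -5.28, 7.68) = (1.6928, -0.3872, 1.8432)
(a₃, b₃, c₃) = (1.6928, -0.3872, 1.8432) − 0.01·(13.5424, -4.6464, 7.3728) = (1.557376, -0.340736, 1.769472)
a = 1.557376

1.557376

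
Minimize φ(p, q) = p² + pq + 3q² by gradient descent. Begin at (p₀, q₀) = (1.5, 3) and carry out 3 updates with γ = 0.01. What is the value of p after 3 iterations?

∇φ = (2p + q, p + 6q)
Step 1: at (1.5, 3), ∇φ = (6, 19.5) → (1.5, 3) − 0.01·(6, 19.5) = (1.44, 2.805)
Step 2: at (1.44, 2.805), ∇φ = (5.685, 18.27) → (1.44, 2.805) − 0.01·(5.685, 18.27) = (1.38315, 2.6223)
Step 3: at (1.38315, 2.6223), ∇φ = (5.3886, 17.11695) → (1.38315, 2.6223) − 0.01·(5.3886, 17.11695) = (1.329264, 2.4511305)
p = 1.329264

1.329264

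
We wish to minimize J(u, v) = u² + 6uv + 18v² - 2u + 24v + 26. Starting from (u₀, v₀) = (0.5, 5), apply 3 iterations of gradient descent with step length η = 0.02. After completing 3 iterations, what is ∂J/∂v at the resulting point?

∇J = (2u + 6v - 2, 6u + 36v + 24)
(u₁, v₁) = (0.5, 5) − 0.02·(29, 207) = (-0.08, 0.86)
(u₂, v₂) = (-0.08, 0.86) − 0.02·(3, 54.48) = (-0.14, -0.2296)
(u₃, v₃) = (-0.14, -0.2296) − 0.02·(-3.6576, 14.8944) = (-0.066848, -0.527488)
∂J/∂v at (-0.066848, -0.527488) = 4.609344

4.609344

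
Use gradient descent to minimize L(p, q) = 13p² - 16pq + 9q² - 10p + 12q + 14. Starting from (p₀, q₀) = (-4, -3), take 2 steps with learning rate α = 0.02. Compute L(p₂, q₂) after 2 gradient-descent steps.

∇L = (26p - 16q - 10, -16p + 18q + 12)
Step 1: at (-4, -3), ∇L = (-66, 22) → (-4, -3) − 0.02·(-66, 22) = (-2.68, -3.44)
Step 2: at (-2.68, -3.44), ∇L = (-24.64, -7.04) → (-2.68, -3.44) − 0.02·(-24.64, -7.04) = (-2.1872, -3.2992)
L(-2.1872, -3.2992) = 40.97789184

40.97789184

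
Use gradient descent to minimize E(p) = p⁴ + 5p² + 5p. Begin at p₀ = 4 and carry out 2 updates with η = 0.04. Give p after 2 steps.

78.13095424

E′(p) = 4p³ + 10p + 5
Step 1: E′(4) = 301; p₁ = 4 − 0.04·301 = -8.04
Step 2: E′(-8.04) = -2154.273856; p₂ = -8.04 − 0.04·(-2154.273856) = 78.13095424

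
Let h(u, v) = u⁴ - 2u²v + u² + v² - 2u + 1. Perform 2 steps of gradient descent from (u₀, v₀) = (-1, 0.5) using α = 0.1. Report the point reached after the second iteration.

(-0.1904, 0.512)

∇h = (4u³ - 4uv + 2u - 2, -2u² + 2v)
(u₁, v₁) = (-1, 0.5) − 0.1·(-6, -1) = (-0.4, 0.6)
(u₂, v₂) = (-0.4, 0.6) − 0.1·(-2.096, 0.88) = (-0.1904, 0.512)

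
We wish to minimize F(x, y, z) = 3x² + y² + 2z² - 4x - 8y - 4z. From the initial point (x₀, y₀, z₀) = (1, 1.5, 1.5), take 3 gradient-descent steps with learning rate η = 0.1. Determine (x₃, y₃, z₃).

∇F = (6x - 4, 2y - 8, 4z - 4)
Step 1: at (1, 1.5, 1.5), ∇F = (2, -5, 2) → (1, 1.5, 1.5) − 0.1·(2, -5, 2) = (0.8, 2, 1.3)
Step 2: at (0.8, 2, 1.3), ∇F = (0.8, -4, 1.2) → (0.8, 2, 1.3) − 0.1·(0.8, -4, 1.2) = (0.72, 2.4, 1.18)
Step 3: at (0.72, 2.4, 1.18), ∇F = (0.32, -3.2, 0.72) → (0.72, 2.4, 1.18) − 0.1·(0.32, -3.2, 0.72) = (0.688, 2.72, 1.108)

(0.688, 2.72, 1.108)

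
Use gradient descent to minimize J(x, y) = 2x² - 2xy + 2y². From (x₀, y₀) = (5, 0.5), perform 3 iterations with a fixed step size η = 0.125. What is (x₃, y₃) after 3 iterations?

∇J = (4x - 2y, -2x + 4y)
Step 1: at (5, 0.5), ∇J = (19, -8) → (5, 0.5) − 0.125·(19, -8) = (2.625, 1.5)
Step 2: at (2.625, 1.5), ∇J = (7.5, 0.75) → (2.625, 1.5) − 0.125·(7.5, 0.75) = (1.6875, 1.40625)
Step 3: at (1.6875, 1.40625), ∇J = (3.9375, 2.25) → (1.6875, 1.40625) − 0.125·(3.9375, 2.25) = (1.1953125, 1.125)

(1.1953125, 1.125)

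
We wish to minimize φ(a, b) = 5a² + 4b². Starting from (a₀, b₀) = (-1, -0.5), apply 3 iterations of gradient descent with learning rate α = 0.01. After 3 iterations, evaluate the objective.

3.263560001344

∇φ = (10a, 8b)
Step 1: at (-1, -0.5), ∇φ = (-10, -4) → (-1, -0.5) − 0.01·(-10, -4) = (-0.9, -0.46)
Step 2: at (-0.9, -0.46), ∇φ = (-9, -3.68) → (-0.9, -0.46) − 0.01·(-9, -3.68) = (-0.81, -0.4232)
Step 3: at (-0.81, -0.4232), ∇φ = (-8.1, -3.3856) → (-0.81, -0.4232) − 0.01·(-8.1, -3.3856) = (-0.729, -0.389344)
φ(-0.729, -0.389344) = 3.263560001344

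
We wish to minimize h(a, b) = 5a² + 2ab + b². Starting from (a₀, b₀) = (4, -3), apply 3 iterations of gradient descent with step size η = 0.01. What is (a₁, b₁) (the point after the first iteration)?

∇h = (10a + 2b, 2a + 2b)
(a₁, b₁) = (4, -3) − 0.01·(34, 2) = (3.66, -3.02)

(3.66, -3.02)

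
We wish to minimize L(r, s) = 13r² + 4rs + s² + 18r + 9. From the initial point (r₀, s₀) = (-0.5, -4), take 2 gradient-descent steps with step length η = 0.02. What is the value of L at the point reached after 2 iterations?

21.9503104

∇L = (26r + 4s + 18, 4r + 2s)
(r₁, s₁) = (-0.5, -4) − 0.02·(-11, -10) = (-0.28, -3.8)
(r₂, s₂) = (-0.28, -3.8) − 0.02·(-4.48, -8.72) = (-0.1904, -3.6256)
L(-0.1904, -3.6256) = 21.9503104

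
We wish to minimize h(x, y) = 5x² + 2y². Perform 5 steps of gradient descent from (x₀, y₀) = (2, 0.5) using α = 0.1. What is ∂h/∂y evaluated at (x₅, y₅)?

0.15552

∇h = (10x, 4y)
(x₁, y₁) = (2, 0.5) − 0.1·(20, 2) = (0, 0.3)
(x₂, y₂) = (0, 0.3) − 0.1·(0, 1.2) = (0, 0.18)
(x₃, y₃) = (0, 0.18) − 0.1·(0, 0.72) = (0, 0.108)
(x₄, y₄) = (0, 0.108) − 0.1·(0, 0.432) = (0, 0.0648)
(x₅, y₅) = (0, 0.0648) − 0.1·(0, 0.2592) = (0, 0.03888)
∂h/∂y at (0, 0.03888) = 0.15552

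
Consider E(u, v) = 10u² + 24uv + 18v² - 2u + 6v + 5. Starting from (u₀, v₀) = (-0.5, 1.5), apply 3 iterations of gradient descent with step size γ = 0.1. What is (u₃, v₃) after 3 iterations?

(-46.676, -65.892)

∇E = (20u + 24v - 2, 24u + 36v + 6)
(u₁, v₁) = (-0.5, 1.5) − 0.1·(24, 48) = (-2.9, -3.3)
(u₂, v₂) = (-2.9, -3.3) − 0.1·(-139.2, -182.4) = (11.02, 14.94)
(u₃, v₃) = (11.02, 14.94) − 0.1·(576.96, 808.32) = (-46.676, -65.892)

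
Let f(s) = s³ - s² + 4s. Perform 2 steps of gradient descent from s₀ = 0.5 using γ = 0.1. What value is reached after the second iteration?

-0.2546875

f′(s) = 3s² - 2s + 4
s₁ = 0.5 − 0.1·3.75 = 0.125
s₂ = 0.125 − 0.1·3.796875 = -0.2546875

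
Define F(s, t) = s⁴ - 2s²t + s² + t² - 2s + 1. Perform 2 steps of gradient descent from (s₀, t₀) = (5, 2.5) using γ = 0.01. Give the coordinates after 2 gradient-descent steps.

∇F = (4s³ - 4st + 2s - 2, -2s² + 2t)
Step 1: at (5, 2.5), ∇F = (458, -45) → (5, 2.5) − 0.01·(458, -45) = (0.42, 2.95)
Step 2: at (0.42, 2.95), ∇F = (-5.819648, 5.5472) → (0.42, 2.95) − 0.01·(-5.819648, 5.5472) = (0.47819648, 2.894528)

(0.47819648, 2.894528)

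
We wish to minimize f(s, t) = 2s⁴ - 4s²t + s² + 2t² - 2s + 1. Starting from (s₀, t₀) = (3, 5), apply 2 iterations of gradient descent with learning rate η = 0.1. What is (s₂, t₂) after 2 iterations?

(232.04, 23.56)

∇f = (8s³ - 8st + 2s - 2, -4s² + 4t)
Step 1: at (3, 5), ∇f = (100, -16) → (3, 5) − 0.1·(100, -16) = (-7, 6.6)
Step 2: at (-7, 6.6), ∇f = (-2390.4, -169.6) → (-7, 6.6) − 0.1·(-2390.4, -169.6) = (232.04, 23.56)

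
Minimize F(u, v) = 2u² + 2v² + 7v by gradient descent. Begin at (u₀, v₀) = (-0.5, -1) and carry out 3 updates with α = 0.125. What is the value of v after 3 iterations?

-1.65625

∇F = (4u, 4v + 7)
Step 1: at (-0.5, -1), ∇F = (-2, 3) → (-0.5, -1) − 0.125·(-2, 3) = (-0.25, -1.375)
Step 2: at (-0.25, -1.375), ∇F = (-1, 1.5) → (-0.25, -1.375) − 0.125·(-1, 1.5) = (-0.125, -1.5625)
Step 3: at (-0.125, -1.5625), ∇F = (-0.5, 0.75) → (-0.125, -1.5625) − 0.125·(-0.5, 0.75) = (-0.0625, -1.65625)
v = -1.65625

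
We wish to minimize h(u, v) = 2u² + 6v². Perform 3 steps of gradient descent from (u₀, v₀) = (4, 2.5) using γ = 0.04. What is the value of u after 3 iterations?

2.370816

∇h = (4u, 12v)
Step 1: at (4, 2.5), ∇h = (16, 30) → (4, 2.5) − 0.04·(16, 30) = (3.36, 1.3)
Step 2: at (3.36, 1.3), ∇h = (13.44, 15.6) → (3.36, 1.3) − 0.04·(13.44, 15.6) = (2.8224, 0.676)
Step 3: at (2.8224, 0.676), ∇h = (11.2896, 8.112) → (2.8224, 0.676) − 0.04·(11.2896, 8.112) = (2.370816, 0.35152)
u = 2.370816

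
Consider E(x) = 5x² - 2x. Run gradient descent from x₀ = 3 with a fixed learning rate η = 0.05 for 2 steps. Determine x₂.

0.9

E′(x) = 10x - 2
Step 1: E′(3) = 28; x₁ = 3 − 0.05·28 = 1.6
Step 2: E′(1.6) = 14; x₂ = 1.6 − 0.05·14 = 0.9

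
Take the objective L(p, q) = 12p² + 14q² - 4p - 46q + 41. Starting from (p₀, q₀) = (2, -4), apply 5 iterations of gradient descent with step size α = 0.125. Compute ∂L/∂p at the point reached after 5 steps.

∇L = (24p - 4, 28q - 46)
Step 1: at (2, -4), ∇L = (44, -158) → (2, -4) − 0.125·(44, -158) = (-3.5, 15.75)
Step 2: at (-3.5, 15.75), ∇L = (-88, 395) → (-3.5, 15.75) − 0.125·(-88, 395) = (7.5, -33.625)
Step 3: at (7.5, -33.625), ∇L = (176, -987.5) → (7.5, -33.625) − 0.125·(176, -987.5) = (-14.5, 89.8125)
Step 4: at (-14.5, 89.8125), ∇L = (-352, 2468.75) → (-14.5, 89.8125) − 0.125·(-352, 2468.75) = (29.5, -218.78125)
Step 5: at (29.5, -218.78125), ∇L = (704, -6171.875) → (29.5, -218.78125) − 0.125·(704, -6171.875) = (-58.5, 552.703125)
∂L/∂p at (-58.5, 552.703125) = -1408

-1408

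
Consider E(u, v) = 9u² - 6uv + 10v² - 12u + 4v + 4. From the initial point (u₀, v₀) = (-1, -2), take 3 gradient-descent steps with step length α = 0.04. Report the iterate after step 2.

(0.2096, -0.3872)

∇E = (18u - 6v - 12, -6u + 20v + 4)
(u₁, v₁) = (-1, -2) − 0.04·(-18, -30) = (-0.28, -0.8)
(u₂, v₂) = (-0.28, -0.8) − 0.04·(-12.24, -10.32) = (0.2096, -0.3872)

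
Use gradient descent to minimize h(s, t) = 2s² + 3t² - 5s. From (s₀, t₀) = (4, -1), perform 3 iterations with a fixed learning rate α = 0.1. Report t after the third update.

-0.064

∇h = (4s - 5, 6t)
Step 1: at (4, -1), ∇h = (11, -6) → (4, -1) − 0.1·(11, -6) = (2.9, -0.4)
Step 2: at (2.9, -0.4), ∇h = (6.6, -2.4) → (2.9, -0.4) − 0.1·(6.6, -2.4) = (2.24, -0.16)
Step 3: at (2.24, -0.16), ∇h = (3.96, -0.96) → (2.24, -0.16) − 0.1·(3.96, -0.96) = (1.844, -0.064)
t = -0.064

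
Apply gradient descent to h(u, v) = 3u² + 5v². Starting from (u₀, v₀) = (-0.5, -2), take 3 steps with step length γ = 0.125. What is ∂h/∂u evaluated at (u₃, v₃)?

-0.046875

∇h = (6u, 10v)
Step 1: at (-0.5, -2), ∇h = (-3, -20) → (-0.5, -2) − 0.125·(-3, -20) = (-0.125, 0.5)
Step 2: at (-0.125, 0.5), ∇h = (-0.75, 5) → (-0.125, 0.5) − 0.125·(-0.75, 5) = (-0.03125, -0.125)
Step 3: at (-0.03125, -0.125), ∇h = (-0.1875, -1.25) → (-0.03125, -0.125) − 0.125·(-0.1875, -1.25) = (-0.0078125, 0.03125)
∂h/∂u at (-0.0078125, 0.03125) = -0.046875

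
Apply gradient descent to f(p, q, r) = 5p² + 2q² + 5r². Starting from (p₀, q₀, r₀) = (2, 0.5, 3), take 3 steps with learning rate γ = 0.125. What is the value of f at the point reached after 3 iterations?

0.023681640625

∇f = (10p, 4q, 10r)
(p₁, q₁, r₁) = (2, 0.5, 3) − 0.125·(20, 2, 30) = (-0.5, 0.25, -0.75)
(p₂, q₂, r₂) = (-0.5, 0.25, -0.75) − 0.125·(-5, 1, -7.5) = (0.125, 0.125, 0.1875)
(p₃, q₃, r₃) = (0.125, 0.125, 0.1875) − 0.125·(1.25, 0.5, 1.875) = (-0.03125, 0.0625, -0.046875)
f(-0.03125, 0.0625, -0.046875) = 0.023681640625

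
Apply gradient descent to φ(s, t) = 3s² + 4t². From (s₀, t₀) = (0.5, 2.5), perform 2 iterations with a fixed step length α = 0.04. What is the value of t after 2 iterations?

1.156

∇φ = (6s, 8t)
(s₁, t₁) = (0.5, 2.5) − 0.04·(3, 20) = (0.38, 1.7)
(s₂, t₂) = (0.38, 1.7) − 0.04·(2.28, 13.6) = (0.2888, 1.156)
t = 1.156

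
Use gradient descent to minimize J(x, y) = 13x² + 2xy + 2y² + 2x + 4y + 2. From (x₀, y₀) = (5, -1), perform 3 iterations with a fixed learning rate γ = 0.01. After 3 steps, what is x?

2.031

∇J = (26x + 2y + 2, 2x + 4y + 4)
(x₁, y₁) = (5, -1) − 0.01·(130, 10) = (3.7, -1.1)
(x₂, y₂) = (3.7, -1.1) − 0.01·(96, 7) = (2.74, -1.17)
(x₃, y₃) = (2.74, -1.17) − 0.01·(70.9, 4.8) = (2.031, -1.218)
x = 2.031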